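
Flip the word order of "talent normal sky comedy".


Original: "talent normal sky comedy"
Words (1..n): talent | normal | sky | comedy
Reversed (n..1): comedy | sky | normal | talent
Result = "comedy sky normal talent"


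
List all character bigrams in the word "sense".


Word: "sense" (length 5)
Number of bigrams = 5 - 2 + 1 = 4
  Position 0: "se"
  Position 1: "en"
  Position 2: "ns"
  Position 3: "se"
Bigrams = "se", "en", "ns", "se"


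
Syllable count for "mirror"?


Word: "mirror"
Syllable breakdown: mir · ror
Counting: 2 parts
= 2 syllables


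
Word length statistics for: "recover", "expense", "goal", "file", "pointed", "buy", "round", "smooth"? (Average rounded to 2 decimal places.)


Lengths: "recover"=7, "expense"=7, "goal"=4, "file"=4, "pointed"=7, "buy"=3, "round"=5, "smooth"=6
Sum = 43, Count = 8
Average = 43/8 = 5.38
= avg=5.38, min=3, max=7


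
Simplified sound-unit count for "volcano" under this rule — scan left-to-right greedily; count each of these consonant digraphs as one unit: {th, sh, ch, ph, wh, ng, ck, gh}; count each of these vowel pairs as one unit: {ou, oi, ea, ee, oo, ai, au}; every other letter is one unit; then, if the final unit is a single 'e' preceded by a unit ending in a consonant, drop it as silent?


Word: "volcano" (7 letters)
Left-to-right scan:
  1. 'v' (letter)
  2. 'o' (letter)
  3. 'l' (letter)
  4. 'c' (letter)
  5. 'a' (letter)
  6. 'n' (letter)
  7. 'o' (letter)
Units from scan: 7
Sound units = 7 units


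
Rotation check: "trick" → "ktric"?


Word: "trick", Candidate: "ktric"
Method: check if candidate is substring of word+word
"tricktrick" contains "ktric"? Yes
Is rotation = Yes


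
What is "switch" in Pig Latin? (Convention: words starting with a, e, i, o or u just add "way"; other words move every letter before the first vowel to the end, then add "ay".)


Word: "switch"
Starts with consonant(s) → move to end, add 'ay'
Consonant cluster: "sw"
Pig Latin = "itchsway"


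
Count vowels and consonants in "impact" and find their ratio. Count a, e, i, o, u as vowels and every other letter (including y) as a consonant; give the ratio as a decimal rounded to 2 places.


Word: "impact"
Vowels (a,e,i,o,u): 2
Consonants: 4
Ratio = 2/4
= 0.50


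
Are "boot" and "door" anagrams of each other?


Word 1: "boot" → sorted: boot
Word 2: "door" → sorted: door
Same letters? boot != door
Anagram = No


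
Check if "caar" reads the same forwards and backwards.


Word: "caar"
Reversed: "raac"
Forward == Backward? caar != raac
Palindrome = No


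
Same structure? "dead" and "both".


Pattern of "dead": [0, 1, 2, 0]
Pattern of "both": [0, 1, 2, 3]
Patterns do not match
Same pattern = No


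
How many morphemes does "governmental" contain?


Word: "governmental"
Morphemes: govern + -ment + -al
Each morpheme carries meaning
= 3 morphemes


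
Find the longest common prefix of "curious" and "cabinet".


Word 1: "curious"
Word 2: "cabinet"
Comparing from start:
  Pos 0: 'c' == 'c'
  Pos 1: 'u' != 'a' (stop)
LCP = "c" (length 1)


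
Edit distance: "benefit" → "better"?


Word 1: "benefit" (length 7)
Word 2: "better" (length 6)
One optimal edit sequence (insert/delete/substitute each cost 1):
  1. keep 'b'
  2. keep 'e'
  3. delete 'n'  (+1)
  4. substitute 'e' -> 't'  (+1)
  5. substitute 'f' -> 't'  (+1)
  6. substitute 'i' -> 'e'  (+1)
  7. substitute 't' -> 'r'  (+1)
Total edit operations: 5
Edit distance = 5


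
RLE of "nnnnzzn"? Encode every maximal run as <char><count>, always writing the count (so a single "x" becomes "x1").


String: "nnnnzzn"
Scanning for consecutive runs:
  'n' x 4
  'z' x 2
  'n' x 1
RLE = "n4z2n1"


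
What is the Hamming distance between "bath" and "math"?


Comparing character by character (same length = 4):
  Pos 0: 'b' vs 'm' !=
  Pos 1: 'a' vs 'a' =
  Pos 2: 't' vs 't' =
  Pos 3: 'h' vs 'h' =
Hamming distance = 1


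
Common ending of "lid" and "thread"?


Word 1: "lid"
Word 2: "thread"
Comparing from end:
  Pos -1: 'd' == 'd'
  Pos -2: 'i' != 'a' (stop)
LCS = "d" (length 1)


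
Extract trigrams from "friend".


Word: "friend" (length 6)
Number of trigrams = 6 - 3 + 1 = 4
  Position 0: "fri"
  Position 1: "rie"
  Position 2: "ien"
  Position 3: "end"
Trigrams = "fri", "rie", "ien", "end"


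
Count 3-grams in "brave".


Word: "brave" (length 5)
Number of 3-grams = length - 3 + 1 = 5 - 3 + 1
= 3


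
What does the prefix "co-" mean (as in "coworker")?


Prefix: co-
As in: coworker -> co- + worker
Meaning = together


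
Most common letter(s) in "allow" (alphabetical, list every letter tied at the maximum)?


Word: "allow"
Letter counts:
  'a': 1
  'l': 2
  'o': 1
  'w': 1
Maximum count = 2
Most frequent = 'l' (2 times each)


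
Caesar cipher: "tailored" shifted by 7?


Word: "tailored"
Shift: 7
Each letter → (letter + shift) mod 26:
  't' (19) + 7 = 0 → 'a'
  'a' (0) + 7 = 7 → 'h'
  'i' (8) + 7 = 15 → 'p'
  'l' (11) + 7 = 18 → 's'
  'o' (14) + 7 = 21 → 'v'
  'r' (17) + 7 = 24 → 'y'
  'e' (4) + 7 = 11 → 'l'
  'd' (3) + 7 = 10 → 'k'
Result = "ahpsvylk"


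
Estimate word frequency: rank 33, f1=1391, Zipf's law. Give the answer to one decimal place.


Zipf's law: f(r) = f(1) / r
f(1) = 1391
f(33) = 1391 / 33
= 42.2 occurrences


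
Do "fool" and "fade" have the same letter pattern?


Pattern of "fool": [0, 1, 1, 2]
Pattern of "fade": [0, 1, 2, 3]
Patterns do not match
Same pattern = No


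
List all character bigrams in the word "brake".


Word: "brake" (length 5)
Number of bigrams = 5 - 2 + 1 = 4
  Position 0: "br"
  Position 1: "ra"
  Position 2: "ak"
  Position 3: "ke"
Bigrams = "br", "ra", "ak", "ke"


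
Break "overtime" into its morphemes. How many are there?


Word: "overtime"
Morphemes: over- | time
Each morpheme carries meaning
= 2 morphemes


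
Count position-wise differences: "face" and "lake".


Comparing character by character (same length = 4):
  Pos 0: 'f' vs 'l' !=
  Pos 1: 'a' vs 'a' =
  Pos 2: 'c' vs 'k' !=
  Pos 3: 'e' vs 'e' =
Hamming distance = 2


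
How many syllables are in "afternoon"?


Word: "afternoon"
Syllable breakdown: af / ter / noon
Counting: 3 parts
= 3 syllables


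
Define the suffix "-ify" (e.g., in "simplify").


Suffix: -ify
Example: simplify = simple + -ify, with a spelling change
Meaning = to make


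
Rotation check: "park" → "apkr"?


Word: "park", Candidate: "apkr"
Method: check if candidate is substring of word+word
"parkpark" contains "apkr"? No
Is rotation = No


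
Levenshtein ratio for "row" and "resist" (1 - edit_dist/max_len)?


Word 1: "row" (length 3)
Word 2: "resist" (length 6)
One optimal edit sequence:
  1. keep 'r'
  2. insert 'e'  (+1)
  3. insert 's'  (+1)
  4. insert 'i'  (+1)
  5. substitute 'o' -> 's'  (+1)
  6. substitute 'w' -> 't'  (+1)
Edit distance = 5
Max length = max(3, 6) = 6
Similarity = 1 - 5/6
= 0.1667


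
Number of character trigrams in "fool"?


Word: "fool" (length 4)
Number of 3-grams = length - 3 + 1 = 4 - 3 + 1
= 2


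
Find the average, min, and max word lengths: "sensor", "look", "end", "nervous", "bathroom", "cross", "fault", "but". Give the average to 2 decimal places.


Lengths: "sensor"=6, "look"=4, "end"=3, "nervous"=7, "bathroom"=8, "cross"=5, "fault"=5, "but"=3
Sum = 41, Count = 8
Average = 41/8 = 5.13
= avg=5.13, min=3, max=8


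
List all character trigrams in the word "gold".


Word: "gold" (length 4)
Number of trigrams = 4 - 3 + 1 = 2
  Position 0: "gol"
  Position 1: "old"
Trigrams = "gol", "old"


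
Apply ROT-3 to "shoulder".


Word: "shoulder"
Shift: 3
Each letter → (letter + shift) mod 26:
  's' (18) + 3 = 21 → 'v'
  'h' (7) + 3 = 10 → 'k'
  'o' (14) + 3 = 17 → 'r'
  'u' (20) + 3 = 23 → 'x'
  'l' (11) + 3 = 14 → 'o'
  'd' (3) + 3 = 6 → 'g'
  'e' (4) + 3 = 7 → 'h'
  'r' (17) + 3 = 20 → 'u'
Result = "vkrxoghu"


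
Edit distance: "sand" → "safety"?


Word 1: "sand" (length 4)
Word 2: "safety" (length 6)
One optimal edit sequence (insert/delete/substitute each cost 1):
  1. keep 's'
  2. keep 'a'
  3. insert 'f'  (+1)
  4. insert 'e'  (+1)
  5. substitute 'n' -> 't'  (+1)
  6. substitute 'd' -> 'y'  (+1)
Total edit operations: 4
Edit distance = 4


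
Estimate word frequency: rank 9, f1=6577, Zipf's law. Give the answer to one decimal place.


Zipf's law: f(r) = f(1) / r
f(1) = 6577
f(9) = 6577 / 9
= 730.8 occurrences


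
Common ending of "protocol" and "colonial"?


Word 1: "protocol"
Word 2: "colonial"
Comparing from end:
  Pos -1: 'l' == 'l'
  Pos -2: 'o' != 'a' (stop)
LCS = "l" (length 1)


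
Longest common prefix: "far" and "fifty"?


Word 1: "far"
Word 2: "fifty"
Comparing from start:
  Pos 0: 'f' == 'f'
  Pos 1: 'a' != 'i' (stop)
LCP = "f" (length 1)


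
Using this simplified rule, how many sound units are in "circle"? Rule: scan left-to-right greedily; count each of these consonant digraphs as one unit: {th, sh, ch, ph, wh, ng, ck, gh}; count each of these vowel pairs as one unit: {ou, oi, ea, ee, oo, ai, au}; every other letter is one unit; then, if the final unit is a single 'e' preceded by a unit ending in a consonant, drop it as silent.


Word: "circle" (6 letters)
Left-to-right scan:
  [1] 'c' (letter)
  [2] 'i' (letter)
  [3] 'r' (letter)
  [4] 'c' (letter)
  [5] 'l' (letter)
  [6] 'e' (letter)
Units from scan: 6
Final unit is 'e' after a consonant -> drop as silent (-1)
Sound units = 5 units


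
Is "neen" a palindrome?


Word: "neen"
Reversed: "neen"
Forward == Backward? neen == neen
Palindrome = Yes


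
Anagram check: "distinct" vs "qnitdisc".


Word 1: "distinct" → sorted: cdiinstt
Word 2: "qnitdisc" → sorted: cdiinqst
Same letters? cdiinstt != cdiinqst
Anagram = No


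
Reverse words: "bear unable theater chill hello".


Original: "bear unable theater chill hello"
Words (1..n): bear | unable | theater | chill | hello
Reversed (n..1): hello | chill | theater | unable | bear
Result = "hello chill theater unable bear"


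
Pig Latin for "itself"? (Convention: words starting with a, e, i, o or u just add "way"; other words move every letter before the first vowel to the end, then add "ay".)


Word: "itself"
Starts with vowel → add 'way'
Pig Latin = "itselfway"


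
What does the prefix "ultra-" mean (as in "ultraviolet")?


Prefix: ultra-
As in: ultraviolet -> ultra- + violet
Meaning = beyond


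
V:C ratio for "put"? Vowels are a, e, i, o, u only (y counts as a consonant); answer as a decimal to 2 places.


Word: "put"
Vowels (a,e,i,o,u): 1
Consonants: 2
Ratio = 1/2
= 0.50


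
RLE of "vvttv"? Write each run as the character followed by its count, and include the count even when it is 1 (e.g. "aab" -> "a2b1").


String: "vvttv"
Scanning for consecutive runs:
  'v' x 2
  't' x 2
  'v' x 1
RLE = "v2t2v1"


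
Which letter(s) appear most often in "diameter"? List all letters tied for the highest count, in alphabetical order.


Word: "diameter"
Letter counts:
  'a': 1
  'd': 1
  'e': 2
  'i': 1
  'm': 1
  'r': 1
  't': 1
Maximum count = 2
Most frequent = 'e' (2 times each)


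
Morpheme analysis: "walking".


Word: "walking"
Morphemes: walk + -ing
Each morpheme carries meaning
= 2 morphemes


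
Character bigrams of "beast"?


Word: "beast" (length 5)
Number of bigrams = 5 - 2 + 1 = 4
  Position 0: "be"
  Position 1: "ea"
  Position 2: "as"
  Position 3: "st"
Bigrams = "be", "ea", "as", "st"


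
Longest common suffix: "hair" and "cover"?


Word 1: "hair"
Word 2: "cover"
Comparing from end:
  Pos -1: 'r' == 'r'
  Pos -2: 'i' != 'e' (stop)
LCS = "r" (length 1)


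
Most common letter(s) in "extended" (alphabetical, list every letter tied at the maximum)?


Word: "extended"
Letter counts:
  'd': 2
  'e': 3
  'n': 1
  't': 1
  'x': 1
Maximum count = 3
Most frequent = 'e' (3 times each)


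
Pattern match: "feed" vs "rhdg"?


Pattern of "feed": [0, 1, 1, 2]
Pattern of "rhdg": [0, 1, 2, 3]
Patterns do not match
Same pattern = No


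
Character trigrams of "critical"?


Word: "critical" (length 8)
Number of trigrams = 8 - 3 + 1 = 6
  Position 0: "cri"
  Position 1: "rit"
  Position 2: "iti"
  Position 3: "tic"
  Position 4: "ica"
  Position 5: "cal"
Trigrams = "cri", "rit", "iti", "tic", "ica", "cal"


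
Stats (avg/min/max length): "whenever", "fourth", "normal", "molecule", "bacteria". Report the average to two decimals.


Lengths: "whenever"=8, "fourth"=6, "normal"=6, "molecule"=8, "bacteria"=8
Sum = 36, Count = 5
Average = 36/5 = 7.20
= avg=7.20, min=6, max=8


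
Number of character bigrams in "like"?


Word: "like" (length 4)
Number of 2-grams = length - 2 + 1 = 4 - 2 + 1
= 3


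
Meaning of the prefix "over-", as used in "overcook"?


Prefix: over-
As in: overcook -> over- + cook
Meaning = excessive


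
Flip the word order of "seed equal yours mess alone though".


Original: "seed equal yours mess alone though"
Words (1..n): seed | equal | yours | mess | alone | though
Reversed (n..1): though | alone | mess | yours | equal | seed
Result = "though alone mess yours equal seed"


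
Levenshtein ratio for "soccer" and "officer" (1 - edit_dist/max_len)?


Word 1: "soccer" (length 6)
Word 2: "officer" (length 7)
One optimal edit sequence:
  1. insert 'o'  (+1)
  2. substitute 's' -> 'f'  (+1)
  3. substitute 'o' -> 'f'  (+1)
  4. substitute 'c' -> 'i'  (+1)
  5. keep 'c'
  6. keep 'e'
  7. keep 'r'
Edit distance = 4
Max length = max(6, 7) = 7
Similarity = 1 - 4/7
= 0.4286


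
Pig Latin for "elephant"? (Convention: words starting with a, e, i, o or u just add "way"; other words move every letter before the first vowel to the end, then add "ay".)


Word: "elephant"
Starts with vowel → add 'way'
Pig Latin = "elephantway"


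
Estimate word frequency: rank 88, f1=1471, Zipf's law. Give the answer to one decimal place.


Zipf's law: f(r) = f(1) / r
f(1) = 1471
f(88) = 1471 / 88
= 16.7 occurrences


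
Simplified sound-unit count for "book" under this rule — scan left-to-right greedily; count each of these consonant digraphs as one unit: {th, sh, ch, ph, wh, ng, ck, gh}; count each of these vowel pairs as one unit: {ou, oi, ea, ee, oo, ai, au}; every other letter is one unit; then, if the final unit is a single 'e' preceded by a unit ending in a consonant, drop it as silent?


Word: "book" (4 letters)
Left-to-right scan:
  1. 'b' (letter)
  2. 'oo' (vowel-pair)
  3. 'k' (letter)
Units from scan: 3
Sound units = 3 units


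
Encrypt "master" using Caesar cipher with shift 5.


Word: "master"
Shift: 5
Each letter → (letter + shift) mod 26:
  'm' (12) + 5 = 17 → 'r'
  'a' (0) + 5 = 5 → 'f'
  's' (18) + 5 = 23 → 'x'
  't' (19) + 5 = 24 → 'y'
  'e' (4) + 5 = 9 → 'j'
  'r' (17) + 5 = 22 → 'w'
Result = "rfxyjw"


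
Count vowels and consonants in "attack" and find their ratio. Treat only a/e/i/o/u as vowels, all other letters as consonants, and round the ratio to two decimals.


Word: "attack"
Vowels (a,e,i,o,u): 2
Consonants: 4
Ratio = 2/4
= 0.50


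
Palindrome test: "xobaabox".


Word: "xobaabox"
Reversed: "xobaabox"
Forward == Backward? xobaabox == xobaabox
Palindrome = Yes


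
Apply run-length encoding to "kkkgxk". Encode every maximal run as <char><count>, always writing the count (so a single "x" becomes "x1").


String: "kkkgxk"
Scanning for consecutive runs:
  'k' x 3
  'g' x 1
  'x' x 1
  'k' x 1
RLE = "k3g1x1k1"


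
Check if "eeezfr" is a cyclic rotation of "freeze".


Word: "freeze", Candidate: "eeezfr"
Method: check if candidate is substring of word+word
"freezefreeze" contains "eeezfr"? No
Is rotation = No


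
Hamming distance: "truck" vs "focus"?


Comparing character by character (same length = 5):
  Pos 0: 't' vs 'f' !=
  Pos 1: 'r' vs 'o' !=
  Pos 2: 'u' vs 'c' !=
  Pos 3: 'c' vs 'u' !=
  Pos 4: 'k' vs 's' !=
Hamming distance = 5


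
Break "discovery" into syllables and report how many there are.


Word: "discovery"
Syllable breakdown: dis-cov-er-y
Counting: 4 parts
= 4 syllables


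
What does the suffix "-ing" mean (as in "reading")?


Suffix: -ing
Example: reading = read + -ing
Meaning = present participle


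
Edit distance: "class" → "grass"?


Word 1: "class" (length 5)
Word 2: "grass" (length 5)
One optimal edit sequence (insert/delete/substitute each cost 1):
  1. substitute 'c' -> 'g'  (+1)
  2. substitute 'l' -> 'r'  (+1)
  3. keep 'a'
  4. keep 's'
  5. keep 's'
Total edit operations: 2
Edit distance = 2


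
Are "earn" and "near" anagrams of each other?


Word 1: "earn" → sorted: aenr
Word 2: "near" → sorted: aenr
Same letters? aenr == aenr
Anagram = Yes


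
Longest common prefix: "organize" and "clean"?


Word 1: "organize"
Word 2: "clean"
Comparing from start:
  Pos 0: 'o' != 'c' (stop)
LCP = "" (length 0)


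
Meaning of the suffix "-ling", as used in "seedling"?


Suffix: -ling
As in: seedling -> seed + -ling
Meaning = small / young


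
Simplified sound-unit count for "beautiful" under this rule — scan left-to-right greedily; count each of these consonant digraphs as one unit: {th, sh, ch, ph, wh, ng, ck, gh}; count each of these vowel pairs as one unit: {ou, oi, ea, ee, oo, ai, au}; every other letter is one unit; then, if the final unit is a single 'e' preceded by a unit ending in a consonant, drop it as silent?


Word: "beautiful" (9 letters)
Left-to-right scan:
  [1] 'b' (letter)
  [2] 'ea' (vowel-pair)
  [3] 'u' (letter)
  [4] 't' (letter)
  [5] 'i' (letter)
  [6] 'f' (letter)
  [7] 'u' (letter)
  [8] 'l' (letter)
Units from scan: 8
Sound units = 8 units


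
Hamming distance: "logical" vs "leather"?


Comparing character by character (same length = 7):
  Pos 0: 'l' vs 'l' =
  Pos 1: 'o' vs 'e' !=
  Pos 2: 'g' vs 'a' !=
  Pos 3: 'i' vs 't' !=
  Pos 4: 'c' vs 'h' !=
  Pos 5: 'a' vs 'e' !=
  Pos 6: 'l' vs 'r' !=
Hamming distance = 6


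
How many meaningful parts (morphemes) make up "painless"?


Word: "painless"
Morphemes: pain + -less
Each morpheme carries meaning
= 2 morphemes


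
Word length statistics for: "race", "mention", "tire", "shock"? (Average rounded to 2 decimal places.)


Lengths: "race"=4, "mention"=7, "tire"=4, "shock"=5
Sum = 20, Count = 4
Average = 20/4 = 5.00
= avg=5.00, min=4, max=7


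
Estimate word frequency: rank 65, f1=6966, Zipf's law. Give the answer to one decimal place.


Zipf's law: f(r) = f(1) / r
f(1) = 6966
f(65) = 6966 / 65
= 107.2 occurrences


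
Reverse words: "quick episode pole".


Original: "quick episode pole"
Words (1..n): quick | episode | pole
Reversed (n..1): pole | episode | quick
Result = "pole episode quick"


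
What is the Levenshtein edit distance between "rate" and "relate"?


Word 1: "rate" (length 4)
Word 2: "relate" (length 6)
One optimal edit sequence (insert/delete/substitute each cost 1):
  1. keep 'r'
  2. insert 'e'  (+1)
  3. insert 'l'  (+1)
  4. keep 'a'
  5. keep 't'
  6. keep 'e'
Total edit operations: 2
Edit distance = 2


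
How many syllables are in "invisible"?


Word: "invisible"
Syllable breakdown: in-vis-i-ble
Counting: 4 parts
= 4 syllables


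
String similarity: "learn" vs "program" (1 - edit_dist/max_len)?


Word 1: "learn" (length 5)
Word 2: "program" (length 7)
One optimal edit sequence:
  1. insert 'p'  (+1)
  2. substitute 'l' -> 'r'  (+1)
  3. substitute 'e' -> 'o'  (+1)
  4. substitute 'a' -> 'g'  (+1)
  5. keep 'r'
  6. insert 'a'  (+1)
  7. substitute 'n' -> 'm'  (+1)
Edit distance = 6
Max length = max(5, 7) = 7
Similarity = 1 - 6/7
= 0.1429


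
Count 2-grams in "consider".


Word: "consider" (length 8)
Number of 2-grams = length - 2 + 1 = 8 - 2 + 1
= 7


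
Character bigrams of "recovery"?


Word: "recovery" (length 8)
Number of bigrams = 8 - 2 + 1 = 7
  Position 0: "re"
  Position 1: "ec"
  Position 2: "co"
  Position 3: "ov"
  Position 4: "ve"
  Position 5: "er"
  Position 6: "ry"
Bigrams = "re", "ec", "co", "ov", "ve", "er", "ry"


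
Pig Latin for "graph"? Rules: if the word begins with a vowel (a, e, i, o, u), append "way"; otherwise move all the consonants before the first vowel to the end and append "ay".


Word: "graph"
Starts with consonant(s) → move to end, add 'ay'
Consonant cluster: "gr"
Pig Latin = "aphgray"


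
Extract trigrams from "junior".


Word: "junior" (length 6)
Number of trigrams = 6 - 3 + 1 = 4
  Position 0: "jun"
  Position 1: "uni"
  Position 2: "nio"
  Position 3: "ior"
Trigrams = "jun", "uni", "nio", "ior"


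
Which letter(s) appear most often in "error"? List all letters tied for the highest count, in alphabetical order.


Word: "error"
Letter counts:
  'e': 1
  'o': 1
  'r': 3
Maximum count = 3
Most frequent = 'r' (3 times each)


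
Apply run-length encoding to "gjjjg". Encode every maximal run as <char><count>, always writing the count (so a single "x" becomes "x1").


String: "gjjjg"
Scanning for consecutive runs:
  'g' x 1
  'j' x 3
  'g' x 1
RLE = "g1j3g1"


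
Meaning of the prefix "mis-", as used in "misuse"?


Prefix: mis-
Example: misuse = mis- + use
Meaning = wrongly


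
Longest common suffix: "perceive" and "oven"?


Word 1: "perceive"
Word 2: "oven"
Comparing from end:
  Pos -1: 'e' != 'n' (stop)
LCS = "" (length 0)


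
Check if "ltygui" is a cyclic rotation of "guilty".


Word: "guilty", Candidate: "ltygui"
Method: check if candidate is substring of word+word
"guiltyguilty" contains "ltygui"? Yes
Is rotation = Yes


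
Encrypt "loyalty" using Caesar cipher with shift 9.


Word: "loyalty"
Shift: 9
Each letter → (letter + shift) mod 26:
  'l' (11) + 9 = 20 → 'u'
  'o' (14) + 9 = 23 → 'x'
  'y' (24) + 9 = 7 → 'h'
  'a' (0) + 9 = 9 → 'j'
  'l' (11) + 9 = 20 → 'u'
  't' (19) + 9 = 2 → 'c'
  'y' (24) + 9 = 7 → 'h'
Result = "uxhjuch"


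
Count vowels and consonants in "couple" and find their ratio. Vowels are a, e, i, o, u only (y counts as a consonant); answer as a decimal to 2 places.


Word: "couple"
Vowels (a,e,i,o,u): 3
Consonants: 3
Ratio = 3/3
= 1.00


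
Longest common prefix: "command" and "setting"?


Word 1: "command"
Word 2: "setting"
Comparing from start:
  Pos 0: 'c' != 's' (stop)
LCP = "" (length 0)


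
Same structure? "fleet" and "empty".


Pattern of "fleet": [0, 1, 2, 2, 3]
Pattern of "empty": [0, 1, 2, 3, 4]
Patterns do not match
Same pattern = No


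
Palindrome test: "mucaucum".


Word: "mucaucum"
Reversed: "mucuacum"
Forward == Backward? mucaucum != mucuacum
Palindrome = No


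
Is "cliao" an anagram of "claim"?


Word 1: "claim" → sorted: acilm
Word 2: "cliao" → sorted: acilo
Same letters? acilm != acilo
Anagram = No


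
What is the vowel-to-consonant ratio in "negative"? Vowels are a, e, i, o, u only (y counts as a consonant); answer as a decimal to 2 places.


Word: "negative"
Vowels (a,e,i,o,u): 4
Consonants: 4
Ratio = 4/4
= 1.00


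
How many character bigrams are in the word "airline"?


Word: "airline" (length 7)
Number of 2-grams = length - 2 + 1 = 7 - 2 + 1
= 6


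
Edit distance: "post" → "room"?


Word 1: "post" (length 4)
Word 2: "room" (length 4)
One optimal edit sequence (insert/delete/substitute each cost 1):
  1. substitute 'p' -> 'r'  (+1)
  2. keep 'o'
  3. substitute 's' -> 'o'  (+1)
  4. substitute 't' -> 'm'  (+1)
Total edit operations: 3
Edit distance = 3


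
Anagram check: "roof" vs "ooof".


Word 1: "roof" → sorted: foor
Word 2: "ooof" → sorted: fooo
Same letters? foor != fooo
Anagram = No


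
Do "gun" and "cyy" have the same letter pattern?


Pattern of "gun": [0, 1, 2]
Pattern of "cyy": [0, 1, 1]
Patterns do not match
Same pattern = No


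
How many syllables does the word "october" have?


Word: "october"
Syllable breakdown: oc | to | ber
Counting: 3 parts
= 3 syllables


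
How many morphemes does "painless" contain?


Word: "painless"
Morphemes: pain + -less
Each morpheme carries meaning
= 2 morphemes


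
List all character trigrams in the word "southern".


Word: "southern" (length 8)
Number of trigrams = 8 - 3 + 1 = 6
  Position 0: "sou"
  Position 1: "out"
  Position 2: "uth"
  Position 3: "the"
  Position 4: "her"
  Position 5: "ern"
Trigrams = "sou", "out", "uth", "the", "her", "ern"


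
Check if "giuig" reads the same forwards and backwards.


Word: "giuig"
Reversed: "giuig"
Forward == Backward? giuig == giuig
Palindrome = Yes


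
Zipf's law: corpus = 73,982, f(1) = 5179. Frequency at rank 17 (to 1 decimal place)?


Zipf's law: f(r) = f(1) / r
f(1) = 5179
f(17) = 5179 / 17
= 304.6 occurrences


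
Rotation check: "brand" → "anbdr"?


Word: "brand", Candidate: "anbdr"
Method: check if candidate is substring of word+word
"brandbrand" contains "anbdr"? No
Is rotation = No


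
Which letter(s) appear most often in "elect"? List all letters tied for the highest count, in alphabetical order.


Word: "elect"
Letter counts:
  'c': 1
  'e': 2
  'l': 1
  't': 1
Maximum count = 2
Most frequent = 'e' (2 times each)


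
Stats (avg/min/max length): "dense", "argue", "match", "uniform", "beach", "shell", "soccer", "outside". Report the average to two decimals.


Lengths: "dense"=5, "argue"=5, "match"=5, "uniform"=7, "beach"=5, "shell"=5, "soccer"=6, "outside"=7
Sum = 45, Count = 8
Average = 45/8 = 5.63
= avg=5.63, min=5, max=7


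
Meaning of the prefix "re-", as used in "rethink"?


Prefix: re-
Example: rethink (re- + think)
Meaning = again


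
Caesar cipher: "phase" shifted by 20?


Word: "phase"
Shift: 20
Each letter → (letter + shift) mod 26:
  'p' (15) + 20 = 9 → 'j'
  'h' (7) + 20 = 1 → 'b'
  'a' (0) + 20 = 20 → 'u'
  's' (18) + 20 = 12 → 'm'
  'e' (4) + 20 = 24 → 'y'
Result = "jbumy"


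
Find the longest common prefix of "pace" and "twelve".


Word 1: "pace"
Word 2: "twelve"
Comparing from start:
  Pos 0: 'p' != 't' (stop)
LCP = "" (length 0)


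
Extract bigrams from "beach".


Word: "beach" (length 5)
Number of bigrams = 5 - 2 + 1 = 4
  Position 0: "be"
  Position 1: "ea"
  Position 2: "ac"
  Position 3: "ch"
Bigrams = "be", "ea", "ac", "ch"


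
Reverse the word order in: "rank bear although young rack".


Original: "rank bear although young rack"
Words (1..n): rank | bear | although | young | rack
Reversed (n..1): rack | young | although | bear | rank
Result = "rack young although bear rank"


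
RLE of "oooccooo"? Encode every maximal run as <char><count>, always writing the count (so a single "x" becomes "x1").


String: "oooccooo"
Scanning for consecutive runs:
  'o' x 3
  'c' x 2
  'o' x 3
RLE = "o3c2o3"


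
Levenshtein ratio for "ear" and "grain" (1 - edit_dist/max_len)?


Word 1: "ear" (length 3)
Word 2: "grain" (length 5)
One optimal edit sequence:
  1. insert 'g'  (+1)
  2. substitute 'e' -> 'r'  (+1)
  3. keep 'a'
  4. insert 'i'  (+1)
  5. substitute 'r' -> 'n'  (+1)
Edit distance = 4
Max length = max(3, 5) = 5
Similarity = 1 - 4/5
= 0.2000


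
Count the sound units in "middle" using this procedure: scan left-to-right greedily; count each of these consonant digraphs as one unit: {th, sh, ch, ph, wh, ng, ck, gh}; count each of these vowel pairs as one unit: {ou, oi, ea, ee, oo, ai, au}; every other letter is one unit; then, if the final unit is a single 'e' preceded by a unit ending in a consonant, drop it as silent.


Word: "middle" (6 letters)
Left-to-right scan:
  (1) 'm' (letter)
  (2) 'i' (letter)
  (3) 'd' (letter)
  (4) 'd' (letter)
  (5) 'l' (letter)
  (6) 'e' (letter)
Units from scan: 6
Final unit is 'e' after a consonant -> drop as silent (-1)
Sound units = 5 units


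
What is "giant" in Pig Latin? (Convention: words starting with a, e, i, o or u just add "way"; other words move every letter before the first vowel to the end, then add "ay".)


Word: "giant"
Starts with consonant(s) → move to end, add 'ay'
Consonant cluster: "g"
Pig Latin = "iantgay"


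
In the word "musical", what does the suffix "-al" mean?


Suffix: -al
Example: musical = music + -al
Meaning = relating to


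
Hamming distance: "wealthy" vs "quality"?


Comparing character by character (same length = 7):
  Pos 0: 'w' vs 'q' !=
  Pos 1: 'e' vs 'u' !=
  Pos 2: 'a' vs 'a' =
  Pos 3: 'l' vs 'l' =
  Pos 4: 't' vs 'i' !=
  Pos 5: 'h' vs 't' !=
  Pos 6: 'y' vs 'y' =
Hamming distance = 4


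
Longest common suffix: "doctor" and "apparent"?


Word 1: "doctor"
Word 2: "apparent"
Comparing from end:
  Pos -1: 'r' != 't' (stop)
LCS = "" (length 0)


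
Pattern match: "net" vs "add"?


Pattern of "net": [0, 1, 2]
Pattern of "add": [0, 1, 1]
Patterns do not match
Same pattern = No


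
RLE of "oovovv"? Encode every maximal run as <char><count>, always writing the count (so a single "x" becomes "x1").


String: "oovovv"
Scanning for consecutive runs:
  'o' x 2
  'v' x 1
  'o' x 1
  'v' x 2
RLE = "o2v1o1v2"


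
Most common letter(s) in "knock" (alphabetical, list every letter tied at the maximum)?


Word: "knock"
Letter counts:
  'c': 1
  'k': 2
  'n': 1
  'o': 1
Maximum count = 2
Most frequent = 'k' (2 times each)


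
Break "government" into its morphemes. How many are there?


Word: "government"
Morphemes: govern / -ment
Each morpheme carries meaning
= 2 morphemes


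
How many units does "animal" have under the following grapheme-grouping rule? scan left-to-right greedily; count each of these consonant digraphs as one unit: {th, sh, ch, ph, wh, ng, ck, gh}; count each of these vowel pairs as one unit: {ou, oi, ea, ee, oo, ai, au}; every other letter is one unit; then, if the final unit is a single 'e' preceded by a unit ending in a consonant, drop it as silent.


Word: "animal" (6 letters)
Left-to-right scan:
  [1] 'a' (letter)
  [2] 'n' (letter)
  [3] 'i' (letter)
  [4] 'm' (letter)
  [5] 'a' (letter)
  [6] 'l' (letter)
Units from scan: 6
Sound units = 6 units


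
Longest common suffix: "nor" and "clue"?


Word 1: "nor"
Word 2: "clue"
Comparing from end:
  Pos -1: 'r' != 'e' (stop)
LCS = "" (length 0)


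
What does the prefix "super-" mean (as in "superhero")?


Prefix: super-
Example: superhero (super- + hero)
Meaning = above / beyond


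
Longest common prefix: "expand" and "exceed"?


Word 1: "expand"
Word 2: "exceed"
Comparing from start:
  Pos 0: 'e' == 'e'
  Pos 1: 'x' == 'x'
  Pos 2: 'p' != 'c' (stop)
LCP = "ex" (length 2)


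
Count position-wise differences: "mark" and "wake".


Comparing character by character (same length = 4):
  Pos 0: 'm' vs 'w' !=
  Pos 1: 'a' vs 'a' =
  Pos 2: 'r' vs 'k' !=
  Pos 3: 'k' vs 'e' !=
Hamming distance = 3


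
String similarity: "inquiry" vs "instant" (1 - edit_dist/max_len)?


Word 1: "inquiry" (length 7)
Word 2: "instant" (length 7)
One optimal edit sequence:
  1. keep 'i'
  2. keep 'n'
  3. substitute 'q' -> 's'  (+1)
  4. substitute 'u' -> 't'  (+1)
  5. substitute 'i' -> 'a'  (+1)
  6. substitute 'r' -> 'n'  (+1)
  7. substitute 'y' -> 't'  (+1)
Edit distance = 5
Max length = max(7, 7) = 7
Similarity = 1 - 5/7
= 0.2857


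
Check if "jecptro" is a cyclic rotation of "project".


Word: "project", Candidate: "jecptro"
Method: check if candidate is substring of word+word
"projectproject" contains "jecptro"? No
Is rotation = No


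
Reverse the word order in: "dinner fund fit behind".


Original: "dinner fund fit behind"
Words (1..n): dinner | fund | fit | behind
Reversed (n..1): behind | fit | fund | dinner
Result = "behind fit fund dinner"


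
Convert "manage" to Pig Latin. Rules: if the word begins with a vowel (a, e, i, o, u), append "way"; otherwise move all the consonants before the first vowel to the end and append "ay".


Word: "manage"
Starts with consonant(s) → move to end, add 'ay'
Consonant cluster: "m"
Pig Latin = "anagemay"


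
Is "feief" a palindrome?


Word: "feief"
Reversed: "feief"
Forward == Backward? feief == feief
Palindrome = Yes


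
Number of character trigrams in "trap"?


Word: "trap" (length 4)
Number of 3-grams = length - 3 + 1 = 4 - 3 + 1
= 2


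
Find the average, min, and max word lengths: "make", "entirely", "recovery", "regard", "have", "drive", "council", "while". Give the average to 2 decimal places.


Lengths: "make"=4, "entirely"=8, "recovery"=8, "regard"=6, "have"=4, "drive"=5, "council"=7, "while"=5
Sum = 47, Count = 8
Average = 47/8 = 5.88
= avg=5.88, min=4, max=8


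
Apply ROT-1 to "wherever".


Word: "wherever"
Shift: 1
Each letter → (letter + shift) mod 26:
  'w' (22) + 1 = 23 → 'x'
  'h' (7) + 1 = 8 → 'i'
  'e' (4) + 1 = 5 → 'f'
  'r' (17) + 1 = 18 → 's'
  'e' (4) + 1 = 5 → 'f'
  'v' (21) + 1 = 22 → 'w'
  'e' (4) + 1 = 5 → 'f'
  'r' (17) + 1 = 18 → 's'
Result = "xifsfwfs"


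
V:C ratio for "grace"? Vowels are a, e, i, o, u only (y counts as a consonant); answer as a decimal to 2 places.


Word: "grace"
Vowels (a,e,i,o,u): 2
Consonants: 3
Ratio = 2/3
= 0.67


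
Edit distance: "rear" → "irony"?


Word 1: "rear" (length 4)
Word 2: "irony" (length 5)
One optimal edit sequence (insert/delete/substitute each cost 1):
  1. insert 'i'  (+1)
  2. keep 'r'
  3. substitute 'e' -> 'o'  (+1)
  4. substitute 'a' -> 'n'  (+1)
  5. substitute 'r' -> 'y'  (+1)
Total edit operations: 4
Edit distance = 4


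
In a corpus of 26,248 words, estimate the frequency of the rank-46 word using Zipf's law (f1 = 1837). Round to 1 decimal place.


Zipf's law: f(r) = f(1) / r
f(1) = 1837
f(46) = 1837 / 46
= 39.9 occurrences


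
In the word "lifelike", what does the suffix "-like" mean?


Suffix: -like
Example: lifelike = life + -like
Meaning = resembling


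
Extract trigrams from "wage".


Word: "wage" (length 4)
Number of trigrams = 4 - 3 + 1 = 2
  Position 0: "wag"
  Position 1: "age"
Trigrams = "wag", "age"


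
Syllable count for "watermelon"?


Word: "watermelon"
Syllable breakdown: wa / ter / mel / on
Counting: 4 parts
= 4 syllables


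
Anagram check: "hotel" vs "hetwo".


Word 1: "hotel" → sorted: ehlot
Word 2: "hetwo" → sorted: ehotw
Same letters? ehlot != ehotw
Anagram = No


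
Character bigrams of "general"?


Word: "general" (length 7)
Number of bigrams = 7 - 2 + 1 = 6
  Position 0: "ge"
  Position 1: "en"
  Position 2: "ne"
  Position 3: "er"
  Position 4: "ra"
  Position 5: "al"
Bigrams = "ge", "en", "ne", "er", "ra", "al"


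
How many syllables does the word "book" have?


Word: "book"
Syllable breakdown: book
Counting: 1 part
= 1 syllable


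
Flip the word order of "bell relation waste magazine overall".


Original: "bell relation waste magazine overall"
Words (1..n): bell | relation | waste | magazine | overall
Reversed (n..1): overall | magazine | waste | relation | bell
Result = "overall magazine waste relation bell"


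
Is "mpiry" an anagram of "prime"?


Word 1: "prime" → sorted: eimpr
Word 2: "mpiry" → sorted: impry
Same letters? eimpr != impry
Anagram = No


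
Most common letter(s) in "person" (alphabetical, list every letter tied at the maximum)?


Word: "person"
Letter counts:
  'e': 1
  'n': 1
  'o': 1
  'p': 1
  'r': 1
  's': 1
Maximum count = 1
Most frequent = 'e', 'n', 'o', 'p', 'r', 's' (1 time each)


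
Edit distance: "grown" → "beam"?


Word 1: "grown" (length 5)
Word 2: "beam" (length 4)
One optimal edit sequence (insert/delete/substitute each cost 1):
  1. delete 'g'  (+1)
  2. substitute 'r' -> 'b'  (+1)
  3. substitute 'o' -> 'e'  (+1)
  4. substitute 'w' -> 'a'  (+1)
  5. substitute 'n' -> 'm'  (+1)
Total edit operations: 5
Edit distance = 5


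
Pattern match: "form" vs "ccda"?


Pattern of "form": [0, 1, 2, 3]
Pattern of "ccda": [0, 0, 1, 2]
Patterns do not match
Same pattern = No


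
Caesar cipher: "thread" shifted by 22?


Word: "thread"
Shift: 22
Each letter → (letter + shift) mod 26:
  't' (19) + 22 = 15 → 'p'
  'h' (7) + 22 = 3 → 'd'
  'r' (17) + 22 = 13 → 'n'
  'e' (4) + 22 = 0 → 'a'
  'a' (0) + 22 = 22 → 'w'
  'd' (3) + 22 = 25 → 'z'
Result = "pdnawz"


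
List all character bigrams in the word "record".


Word: "record" (length 6)
Number of bigrams = 6 - 2 + 1 = 5
  Position 0: "re"
  Position 1: "ec"
  Position 2: "co"
  Position 3: "or"
  Position 4: "rd"
Bigrams = "re", "ec", "co", "or", "rd"


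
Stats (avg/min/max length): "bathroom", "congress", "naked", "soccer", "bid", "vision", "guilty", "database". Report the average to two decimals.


Lengths: "bathroom"=8, "congress"=8, "naked"=5, "soccer"=6, "bid"=3, "vision"=6, "guilty"=6, "database"=8
Sum = 50, Count = 8
Average = 50/8 = 6.25
= avg=6.25, min=3, max=8


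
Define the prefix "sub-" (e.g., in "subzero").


Prefix: sub-
Example: subzero (sub- + zero)
Meaning = under / below


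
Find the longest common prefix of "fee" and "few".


Word 1: "fee"
Word 2: "few"
Comparing from start:
  Pos 0: 'f' == 'f'
  Pos 1: 'e' == 'e'
  Pos 2: 'e' != 'w' (stop)
LCP = "fe" (length 2)


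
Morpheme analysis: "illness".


Word: "illness"
Morphemes: ill / -ness
Each morpheme carries meaning
= 2 morphemes


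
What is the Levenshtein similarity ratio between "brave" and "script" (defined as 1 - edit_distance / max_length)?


Word 1: "brave" (length 5)
Word 2: "script" (length 6)
One optimal edit sequence:
  1. insert 's'  (+1)
  2. substitute 'b' -> 'c'  (+1)
  3. keep 'r'
  4. substitute 'a' -> 'i'  (+1)
  5. substitute 'v' -> 'p'  (+1)
  6. substitute 'e' -> 't'  (+1)
Edit distance = 5
Max length = max(5, 6) = 6
Similarity = 1 - 5/6
= 0.1667


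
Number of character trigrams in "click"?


Word: "click" (length 5)
Number of 3-grams = length - 3 + 1 = 5 - 3 + 1
= 3


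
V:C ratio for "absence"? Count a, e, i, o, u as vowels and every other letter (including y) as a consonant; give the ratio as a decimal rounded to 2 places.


Word: "absence"
Vowels (a,e,i,o,u): 3
Consonants: 4
Ratio = 3/4
= 0.75


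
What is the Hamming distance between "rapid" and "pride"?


Comparing character by character (same length = 5):
  Pos 0: 'r' vs 'p' !=
  Pos 1: 'a' vs 'r' !=
  Pos 2: 'p' vs 'i' !=
  Pos 3: 'i' vs 'd' !=
  Pos 4: 'd' vs 'e' !=
Hamming distance = 5


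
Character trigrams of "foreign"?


Word: "foreign" (length 7)
Number of trigrams = 7 - 3 + 1 = 5
  Position 0: "for"
  Position 1: "ore"
  Position 2: "rei"
  Position 3: "eig"
  Position 4: "ign"
Trigrams = "for", "ore", "rei", "eig", "ign"


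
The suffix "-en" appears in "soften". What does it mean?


Suffix: -en
Example: soften = soft + -en
Meaning = to make / become


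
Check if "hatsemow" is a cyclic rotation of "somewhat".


Word: "somewhat", Candidate: "hatsemow"
Method: check if candidate is substring of word+word
"somewhatsomewhat" contains "hatsemow"? No
Is rotation = No


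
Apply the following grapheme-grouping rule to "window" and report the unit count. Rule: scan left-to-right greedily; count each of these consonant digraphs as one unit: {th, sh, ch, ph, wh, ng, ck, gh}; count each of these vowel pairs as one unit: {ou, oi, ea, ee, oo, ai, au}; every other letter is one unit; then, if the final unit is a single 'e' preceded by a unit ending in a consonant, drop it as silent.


Word: "window" (6 letters)
Left-to-right scan:
  1. 'w' (letter)
  2. 'i' (letter)
  3. 'n' (letter)
  4. 'd' (letter)
  5. 'o' (letter)
  6. 'w' (letter)
Units from scan: 6
Sound units = 6 units


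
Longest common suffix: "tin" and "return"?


Word 1: "tin"
Word 2: "return"
Comparing from end:
  Pos -1: 'n' == 'n'
  Pos -2: 'i' != 'r' (stop)
LCS = "n" (length 1)


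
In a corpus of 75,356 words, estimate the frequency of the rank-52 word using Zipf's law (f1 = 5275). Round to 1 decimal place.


Zipf's law: f(r) = f(1) / r
f(1) = 5275
f(52) = 5275 / 52
= 101.4 occurrences
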